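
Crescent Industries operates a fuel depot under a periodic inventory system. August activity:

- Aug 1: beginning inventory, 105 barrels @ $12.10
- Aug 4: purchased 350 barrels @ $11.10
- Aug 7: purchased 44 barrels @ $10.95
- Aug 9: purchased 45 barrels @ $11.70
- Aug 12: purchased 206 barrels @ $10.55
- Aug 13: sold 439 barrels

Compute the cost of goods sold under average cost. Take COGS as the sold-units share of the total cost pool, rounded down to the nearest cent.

Aug 13, sell 439: 439/750 × $8,337.10 → $4,879.98
Ending inventory (cost pool remaining) = $3,457.12

COGS = $4,879.98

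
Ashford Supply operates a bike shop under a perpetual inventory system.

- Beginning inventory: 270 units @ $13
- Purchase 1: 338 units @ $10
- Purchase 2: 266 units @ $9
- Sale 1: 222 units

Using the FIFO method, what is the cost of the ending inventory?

Ending inventory = $6,398

Sale 1 (222) [FIFO — oldest first]: 222 @ $13 = $2,886
Ending inventory: 48 @ $13 + 338 @ $10 + 266 @ $9 = $6,398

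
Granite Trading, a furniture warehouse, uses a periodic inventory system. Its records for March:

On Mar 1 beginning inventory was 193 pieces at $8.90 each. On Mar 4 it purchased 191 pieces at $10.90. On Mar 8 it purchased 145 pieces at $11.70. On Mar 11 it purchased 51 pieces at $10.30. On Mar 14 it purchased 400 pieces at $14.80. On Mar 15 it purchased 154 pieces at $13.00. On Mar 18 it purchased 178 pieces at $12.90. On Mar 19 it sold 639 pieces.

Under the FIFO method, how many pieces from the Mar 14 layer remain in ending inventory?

Mar 19, 639 sold [FIFO — oldest first]: 193 @ $8.90 + 191 @ $10.90 + 145 @ $11.70 + 51 @ $10.30 + 59 @ $14.80 = $6,894.60
Ending inventory: 341 @ $14.80 + 154 @ $13.00 + 178 @ $12.90 = $9,345.00

341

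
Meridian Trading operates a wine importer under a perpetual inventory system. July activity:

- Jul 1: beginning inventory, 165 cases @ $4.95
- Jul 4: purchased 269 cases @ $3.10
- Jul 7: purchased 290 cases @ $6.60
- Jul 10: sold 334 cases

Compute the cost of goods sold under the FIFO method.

Jul 10, 334 sold [FIFO — oldest first]: 165 @ $4.95 + 169 @ $3.10 = $1,340.65
Ending inventory: 100 @ $3.10 + 290 @ $6.60 = $2,224.00
Check: goods available $3,564.65 = COGS $1,340.65 + ending $2,224.00

COGS = $1,340.65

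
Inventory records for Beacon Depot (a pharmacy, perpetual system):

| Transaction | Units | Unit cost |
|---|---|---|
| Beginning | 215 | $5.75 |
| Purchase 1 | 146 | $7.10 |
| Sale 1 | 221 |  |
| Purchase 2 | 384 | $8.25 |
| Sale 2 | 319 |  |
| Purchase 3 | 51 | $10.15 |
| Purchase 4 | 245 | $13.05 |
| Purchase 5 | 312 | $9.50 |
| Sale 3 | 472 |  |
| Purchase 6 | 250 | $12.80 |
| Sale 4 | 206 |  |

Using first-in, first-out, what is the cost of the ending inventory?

Sale 1 (221) [FIFO — oldest first]: 215 @ $5.75 + 6 @ $7.10 = $1,278.85
Sale 2 (319) [FIFO — oldest first]: 140 @ $7.10 + 179 @ $8.25 = $2,470.75
Sale 3 (472) [FIFO — oldest first]: 205 @ $8.25 + 51 @ $10.15 + 216 @ $13.05 = $5,027.70
Sale 4 (206) [FIFO — oldest first]: 29 @ $13.05 + 177 @ $9.50 = $2,059.95
Total COGS = $1,278.85 + $2,470.75 + $5,027.70 + $2,059.95 = $10,837.25
Ending inventory: 135 @ $9.50 + 250 @ $12.80 = $4,482.50

Ending inventory = $4,482.50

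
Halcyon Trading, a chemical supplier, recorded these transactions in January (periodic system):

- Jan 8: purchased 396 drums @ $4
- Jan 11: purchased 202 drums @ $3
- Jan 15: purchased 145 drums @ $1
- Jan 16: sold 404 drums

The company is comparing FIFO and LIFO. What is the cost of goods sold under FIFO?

COGS = $1,608

FIFO COGS: 396 @ $4 + 8 @ $3 = $1,608
LIFO COGS: 145 @ $1 + 202 @ $3 + 57 @ $4 = $979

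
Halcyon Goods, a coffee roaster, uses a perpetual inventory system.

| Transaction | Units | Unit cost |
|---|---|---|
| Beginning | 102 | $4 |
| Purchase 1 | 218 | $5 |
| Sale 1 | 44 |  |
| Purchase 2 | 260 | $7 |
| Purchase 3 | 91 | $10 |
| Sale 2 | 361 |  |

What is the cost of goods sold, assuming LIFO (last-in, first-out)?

COGS = $3,000

Sale 1 (44) [LIFO — newest first]: 44 @ $5 = $220
Sale 2 (361) [LIFO — newest first]: 91 @ $10 + 260 @ $7 + 10 @ $5 = $2,780
Total COGS = $220 + $2,780 = $3,000
Ending inventory: 102 @ $4 + 164 @ $5 = $1,228
Check: goods available $4,228 = COGS $3,000 + ending $1,228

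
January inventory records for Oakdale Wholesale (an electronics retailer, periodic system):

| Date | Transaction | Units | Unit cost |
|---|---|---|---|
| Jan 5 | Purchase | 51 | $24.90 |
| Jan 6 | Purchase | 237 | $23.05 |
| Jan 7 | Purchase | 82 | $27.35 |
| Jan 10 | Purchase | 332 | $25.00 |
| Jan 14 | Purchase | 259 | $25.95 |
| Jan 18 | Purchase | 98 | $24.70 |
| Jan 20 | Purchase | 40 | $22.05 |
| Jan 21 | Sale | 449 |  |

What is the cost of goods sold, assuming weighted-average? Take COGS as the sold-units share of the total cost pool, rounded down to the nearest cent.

Jan 21, sell 449: 449/1099 × $27,299.10 → $11,153.13
Ending inventory (cost pool remaining) = $16,145.97
Check: goods available $27,299.10 = COGS $11,153.13 + ending $16,145.97

COGS = $11,153.13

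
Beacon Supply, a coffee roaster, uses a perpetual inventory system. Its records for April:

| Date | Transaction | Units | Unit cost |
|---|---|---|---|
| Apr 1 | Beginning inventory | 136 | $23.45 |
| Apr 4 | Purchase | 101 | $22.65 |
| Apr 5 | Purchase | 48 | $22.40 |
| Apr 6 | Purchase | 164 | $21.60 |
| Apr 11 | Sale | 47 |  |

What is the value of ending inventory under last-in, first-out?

Apr 11, 47 sold [LIFO — newest first]: 47 @ $21.60 = $1,015.20
Ending inventory: 136 @ $23.45 + 101 @ $22.65 + 48 @ $22.40 + 117 @ $21.60 = $9,079.25

Ending inventory = $9,079.25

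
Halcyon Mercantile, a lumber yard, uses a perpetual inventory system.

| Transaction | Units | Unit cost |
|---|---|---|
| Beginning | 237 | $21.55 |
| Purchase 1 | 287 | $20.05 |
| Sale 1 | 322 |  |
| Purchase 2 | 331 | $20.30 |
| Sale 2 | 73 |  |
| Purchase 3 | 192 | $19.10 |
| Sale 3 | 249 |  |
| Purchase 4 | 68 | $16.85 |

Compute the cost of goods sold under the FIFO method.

Sale 1 (322) [FIFO — oldest first]: 237 @ $21.55 + 85 @ $20.05 = $6,811.60
Sale 2 (73) [FIFO — oldest first]: 73 @ $20.05 = $1,463.65
Sale 3 (249) [FIFO — oldest first]: 129 @ $20.05 + 120 @ $20.30 = $5,022.45
Total COGS = $6,811.60 + $1,463.65 + $5,022.45 = $13,297.70
Ending inventory: 211 @ $20.30 + 192 @ $19.10 + 68 @ $16.85 = $9,096.30
Check: goods available $22,394.00 = COGS $13,297.70 + ending $9,096.30

COGS = $13,297.70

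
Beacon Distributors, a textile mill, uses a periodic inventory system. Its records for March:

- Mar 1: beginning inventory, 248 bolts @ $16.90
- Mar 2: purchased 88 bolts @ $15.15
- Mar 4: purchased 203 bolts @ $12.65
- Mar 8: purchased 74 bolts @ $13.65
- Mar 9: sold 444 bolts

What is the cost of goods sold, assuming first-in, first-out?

Mar 9, 444 sold [FIFO — oldest first]: 248 @ $16.90 + 88 @ $15.15 + 108 @ $12.65 = $6,890.60
Ending inventory: 95 @ $12.65 + 74 @ $13.65 = $2,211.85

COGS = $6,890.60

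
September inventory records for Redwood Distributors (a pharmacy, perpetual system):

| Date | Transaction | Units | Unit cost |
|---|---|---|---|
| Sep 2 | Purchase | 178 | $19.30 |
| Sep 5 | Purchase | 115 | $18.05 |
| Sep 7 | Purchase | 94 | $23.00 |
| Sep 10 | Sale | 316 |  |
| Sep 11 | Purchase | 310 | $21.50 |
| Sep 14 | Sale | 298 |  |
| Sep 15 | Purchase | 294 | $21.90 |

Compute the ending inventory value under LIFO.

Sep 10, 316 sold [LIFO — newest first]: 94 @ $23.00 + 115 @ $18.05 + 107 @ $19.30 = $6,302.85
Sep 14, 298 sold [LIFO — newest first]: 298 @ $21.50 = $6,407.00
Total COGS = $6,302.85 + $6,407.00 = $12,709.85
Ending inventory: 71 @ $19.30 + 12 @ $21.50 + 294 @ $21.90 = $8,066.90
Check: goods available $20,776.75 = COGS $12,709.85 + ending $8,066.90

Ending inventory = $8,066.90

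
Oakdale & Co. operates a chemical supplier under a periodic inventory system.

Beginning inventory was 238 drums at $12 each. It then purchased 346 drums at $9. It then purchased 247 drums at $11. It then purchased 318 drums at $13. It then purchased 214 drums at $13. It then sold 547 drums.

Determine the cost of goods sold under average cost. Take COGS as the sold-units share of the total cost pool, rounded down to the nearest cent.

COGS = $6,261.80

Sale 1, sell 547: 547/1363 × $15,603.00 → $6,261.80
Ending inventory (cost pool remaining) = $9,341.20
Check: goods available $15,603.00 = COGS $6,261.80 + ending $9,341.20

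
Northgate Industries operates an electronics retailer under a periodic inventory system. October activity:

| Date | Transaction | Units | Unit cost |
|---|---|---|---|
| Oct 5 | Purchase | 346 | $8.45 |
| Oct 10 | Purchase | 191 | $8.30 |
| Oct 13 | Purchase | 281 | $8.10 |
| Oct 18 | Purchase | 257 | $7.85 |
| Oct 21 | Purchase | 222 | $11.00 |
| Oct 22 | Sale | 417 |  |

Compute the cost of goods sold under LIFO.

Oct 22, 417 sold [LIFO — newest first]: 222 @ $11.00 + 195 @ $7.85 = $3,972.75
Ending inventory: 346 @ $8.45 + 191 @ $8.30 + 281 @ $8.10 + 62 @ $7.85 = $7,271.80
Check: goods available $11,244.55 = COGS $3,972.75 + ending $7,271.80

COGS = $3,972.75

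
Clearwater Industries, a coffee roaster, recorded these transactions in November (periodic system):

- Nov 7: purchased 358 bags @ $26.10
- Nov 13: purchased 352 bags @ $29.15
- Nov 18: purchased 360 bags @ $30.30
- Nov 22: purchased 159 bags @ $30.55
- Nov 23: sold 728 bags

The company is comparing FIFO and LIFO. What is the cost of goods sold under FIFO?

FIFO COGS: 358 @ $26.10 + 352 @ $29.15 + 18 @ $30.30 = $20,150.00
LIFO COGS: 159 @ $30.55 + 360 @ $30.30 + 209 @ $29.15 = $21,857.80

COGS = $20,150.00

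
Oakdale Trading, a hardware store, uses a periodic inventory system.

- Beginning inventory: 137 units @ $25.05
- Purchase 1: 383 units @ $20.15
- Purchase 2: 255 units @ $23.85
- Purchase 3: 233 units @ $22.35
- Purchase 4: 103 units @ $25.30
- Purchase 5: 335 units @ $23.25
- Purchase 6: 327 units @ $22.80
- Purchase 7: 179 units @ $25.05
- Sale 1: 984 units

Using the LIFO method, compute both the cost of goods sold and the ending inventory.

COGS = $23,228.20; ending inventory = $21,544.60

Sale 1 (984) [LIFO — newest first]: 179 @ $25.05 + 327 @ $22.80 + 335 @ $23.25 + 103 @ $25.30 + 40 @ $22.35 = $23,228.20
Ending inventory: 137 @ $25.05 + 383 @ $20.15 + 255 @ $23.85 + 193 @ $22.35 = $21,544.60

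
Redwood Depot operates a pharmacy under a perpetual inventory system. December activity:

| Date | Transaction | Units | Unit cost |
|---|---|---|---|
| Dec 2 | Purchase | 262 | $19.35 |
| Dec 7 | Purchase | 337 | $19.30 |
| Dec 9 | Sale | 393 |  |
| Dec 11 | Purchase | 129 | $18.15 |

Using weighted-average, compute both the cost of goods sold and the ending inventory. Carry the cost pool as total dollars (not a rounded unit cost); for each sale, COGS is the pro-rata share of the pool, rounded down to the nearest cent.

COGS = $7,593.49; ending inventory = $6,321.66

After Dec 2: 262 on hand, pool $5,069.70 (≈ $19.3500 each)
After Dec 7: 599 on hand, pool $11,573.80 (≈ $19.3219 each)
Dec 9, sell 393: 393/599 × $11,573.80 → $7,593.49
After Dec 11: 335 on hand, pool $6,321.66 (≈ $18.8706 each)
Ending inventory (cost pool remaining) = $6,321.66
Check: goods available $13,915.15 = COGS $7,593.49 + ending $6,321.66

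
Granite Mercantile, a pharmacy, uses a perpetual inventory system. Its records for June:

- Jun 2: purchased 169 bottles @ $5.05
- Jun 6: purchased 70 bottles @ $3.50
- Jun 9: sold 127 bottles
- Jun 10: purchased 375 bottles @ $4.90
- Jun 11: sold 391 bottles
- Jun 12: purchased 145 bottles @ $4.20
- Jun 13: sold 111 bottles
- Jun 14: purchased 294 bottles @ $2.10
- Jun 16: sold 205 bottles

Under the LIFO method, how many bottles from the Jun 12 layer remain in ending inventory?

34

Jun 9, 127 sold [LIFO — newest first]: 70 @ $3.50 + 57 @ $5.05 = $532.85
Jun 11, 391 sold [LIFO — newest first]: 375 @ $4.90 + 16 @ $5.05 = $1,918.30
Jun 13, 111 sold [LIFO — newest first]: 111 @ $4.20 = $466.20
Jun 16, 205 sold [LIFO — newest first]: 205 @ $2.10 = $430.50
Total COGS = $532.85 + $1,918.30 + $466.20 + $430.50 = $3,347.85
Ending inventory: 96 @ $5.05 + 34 @ $4.20 + 89 @ $2.10 = $814.50
Check: goods available $4,162.35 = COGS $3,347.85 + ending $814.50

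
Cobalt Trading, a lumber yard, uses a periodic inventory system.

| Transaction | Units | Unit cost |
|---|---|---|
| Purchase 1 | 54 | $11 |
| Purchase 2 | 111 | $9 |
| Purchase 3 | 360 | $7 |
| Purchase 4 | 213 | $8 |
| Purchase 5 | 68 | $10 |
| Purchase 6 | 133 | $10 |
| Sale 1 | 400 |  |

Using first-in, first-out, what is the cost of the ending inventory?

Sale 1 (400) [FIFO — oldest first]: 54 @ $11 + 111 @ $9 + 235 @ $7 = $3,238
Ending inventory: 125 @ $7 + 213 @ $8 + 68 @ $10 + 133 @ $10 = $4,589
Check: goods available $7,827 = COGS $3,238 + ending $4,589

Ending inventory = $4,589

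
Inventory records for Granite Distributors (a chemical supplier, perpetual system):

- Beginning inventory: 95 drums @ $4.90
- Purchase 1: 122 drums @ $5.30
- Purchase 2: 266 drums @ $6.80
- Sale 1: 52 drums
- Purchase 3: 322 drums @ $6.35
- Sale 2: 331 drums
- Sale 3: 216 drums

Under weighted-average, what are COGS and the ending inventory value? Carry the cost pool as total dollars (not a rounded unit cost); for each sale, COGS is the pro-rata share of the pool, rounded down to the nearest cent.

After Beginning: 95 on hand, pool $465.50 (≈ $4.9000 each)
After Purchase 1: 217 on hand, pool $1,112.10 (≈ $5.1249 each)
After Purchase 2: 483 on hand, pool $2,920.90 (≈ $6.0474 each)
Sale 1, sell 52: 52/483 × $2,920.90 → $314.46
After Purchase 3: 753 on hand, pool $4,651.14 (≈ $6.1768 each)
Sale 2, sell 331: 331/753 × $4,651.14 → $2,044.52
Sale 3, sell 216: 216/422 × $2,606.62 → $1,334.19
Total COGS = $314.46 + $2,044.52 + $1,334.19 = $3,693.17
Ending inventory (cost pool remaining) = $1,272.43

COGS = $3,693.17; ending inventory = $1,272.43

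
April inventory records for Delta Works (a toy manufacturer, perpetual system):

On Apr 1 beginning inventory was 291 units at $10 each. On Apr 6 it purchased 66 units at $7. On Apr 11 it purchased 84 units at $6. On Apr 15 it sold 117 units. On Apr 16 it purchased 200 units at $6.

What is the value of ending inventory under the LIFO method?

Apr 15, 117 sold [LIFO — newest first]: 84 @ $6 + 33 @ $7 = $735
Ending inventory: 291 @ $10 + 33 @ $7 + 200 @ $6 = $4,341
Check: goods available $5,076 = COGS $735 + ending $4,341

Ending inventory = $4,341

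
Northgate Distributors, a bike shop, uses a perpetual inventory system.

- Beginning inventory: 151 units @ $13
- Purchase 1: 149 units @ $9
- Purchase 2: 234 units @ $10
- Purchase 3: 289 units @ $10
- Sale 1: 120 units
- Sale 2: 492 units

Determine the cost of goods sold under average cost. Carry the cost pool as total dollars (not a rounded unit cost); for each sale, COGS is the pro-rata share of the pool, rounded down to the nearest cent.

COGS = $6,346.05

After Beginning: 151 on hand, pool $1,963.00 (≈ $13.0000 each)
After Purchase 1: 300 on hand, pool $3,304.00 (≈ $11.0133 each)
After Purchase 2: 534 on hand, pool $5,644.00 (≈ $10.5693 each)
After Purchase 3: 823 on hand, pool $8,534.00 (≈ $10.3694 each)
Sale 1, sell 120: 120/823 × $8,534.00 → $1,244.32
Sale 2, sell 492: 492/703 × $7,289.68 → $5,101.73
Total COGS = $1,244.32 + $5,101.73 = $6,346.05
Ending inventory (cost pool remaining) = $2,187.95
Check: goods available $8,534.00 = COGS $6,346.05 + ending $2,187.95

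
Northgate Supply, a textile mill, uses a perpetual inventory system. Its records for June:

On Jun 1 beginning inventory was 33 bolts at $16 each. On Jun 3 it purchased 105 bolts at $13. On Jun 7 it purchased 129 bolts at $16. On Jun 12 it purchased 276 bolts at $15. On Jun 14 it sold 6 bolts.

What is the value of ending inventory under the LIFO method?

Ending inventory = $8,007

Jun 14, 6 sold [LIFO — newest first]: 6 @ $15 = $90
Ending inventory: 33 @ $16 + 105 @ $13 + 129 @ $16 + 270 @ $15 = $8,007
Check: goods available $8,097 = COGS $90 + ending $8,007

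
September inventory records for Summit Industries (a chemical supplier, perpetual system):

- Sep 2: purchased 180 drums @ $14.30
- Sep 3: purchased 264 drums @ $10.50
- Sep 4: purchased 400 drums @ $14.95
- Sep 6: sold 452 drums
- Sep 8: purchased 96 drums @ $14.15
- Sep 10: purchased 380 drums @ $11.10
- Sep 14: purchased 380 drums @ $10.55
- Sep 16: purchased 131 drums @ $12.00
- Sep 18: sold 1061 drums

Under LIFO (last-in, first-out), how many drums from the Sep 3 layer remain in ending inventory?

138

Sep 6, 452 sold [LIFO — newest first]: 400 @ $14.95 + 52 @ $10.50 = $6,526.00
Sep 18, 1061 sold [LIFO — newest first]: 131 @ $12.00 + 380 @ $10.55 + 380 @ $11.10 + 96 @ $14.15 + 74 @ $10.50 = $11,934.40
Total COGS = $6,526.00 + $11,934.40 = $18,460.40
Ending inventory: 180 @ $14.30 + 138 @ $10.50 = $4,023.00
Check: goods available $22,483.40 = COGS $18,460.40 + ending $4,023.00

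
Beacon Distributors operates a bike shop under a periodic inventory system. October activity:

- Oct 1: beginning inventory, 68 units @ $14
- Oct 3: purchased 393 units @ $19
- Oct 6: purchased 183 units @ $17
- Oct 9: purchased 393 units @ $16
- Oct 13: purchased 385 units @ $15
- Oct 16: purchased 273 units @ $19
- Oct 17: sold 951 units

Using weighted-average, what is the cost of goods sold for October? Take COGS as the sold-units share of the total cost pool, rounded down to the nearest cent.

Oct 17, sell 951: 951/1695 × $28,780.00 → $16,147.36
Ending inventory (cost pool remaining) = $12,632.64
Check: goods available $28,780.00 = COGS $16,147.36 + ending $12,632.64

COGS = $16,147.36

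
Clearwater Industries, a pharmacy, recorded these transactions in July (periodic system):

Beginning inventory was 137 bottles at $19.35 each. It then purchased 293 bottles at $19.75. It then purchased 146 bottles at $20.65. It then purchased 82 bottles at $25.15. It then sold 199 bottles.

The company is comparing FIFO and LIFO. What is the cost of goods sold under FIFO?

FIFO COGS: 137 @ $19.35 + 62 @ $19.75 = $3,875.45
LIFO COGS: 82 @ $25.15 + 117 @ $20.65 = $4,478.35

COGS = $3,875.45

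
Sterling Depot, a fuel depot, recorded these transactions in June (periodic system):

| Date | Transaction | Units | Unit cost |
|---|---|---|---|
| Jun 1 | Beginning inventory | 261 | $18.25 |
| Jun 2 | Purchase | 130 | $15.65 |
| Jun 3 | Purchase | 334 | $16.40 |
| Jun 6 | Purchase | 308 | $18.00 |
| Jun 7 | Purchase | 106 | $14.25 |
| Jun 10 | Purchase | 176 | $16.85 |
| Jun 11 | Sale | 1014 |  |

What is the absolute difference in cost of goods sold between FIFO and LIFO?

FIFO COGS: 261 @ $18.25 + 130 @ $15.65 + 334 @ $16.40 + 289 @ $18.00 = $17,477.35
LIFO COGS: 176 @ $16.85 + 106 @ $14.25 + 308 @ $18.00 + 334 @ $16.40 + 90 @ $15.65 = $16,906.20
Difference = |$17,477.35 − $16,906.20| = $571.15

$571.15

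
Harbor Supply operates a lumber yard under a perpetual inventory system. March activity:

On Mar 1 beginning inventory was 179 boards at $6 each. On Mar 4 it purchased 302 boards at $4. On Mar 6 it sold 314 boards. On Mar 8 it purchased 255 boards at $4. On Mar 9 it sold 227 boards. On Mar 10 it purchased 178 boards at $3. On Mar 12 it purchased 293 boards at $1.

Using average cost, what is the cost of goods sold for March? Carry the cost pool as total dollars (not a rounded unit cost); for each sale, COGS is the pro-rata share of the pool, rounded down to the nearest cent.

COGS = $2,464.56

After Mar 1: 179 on hand, pool $1,074.00 (≈ $6.0000 each)
After Mar 4: 481 on hand, pool $2,282.00 (≈ $4.7443 each)
Mar 6, sell 314: 314/481 × $2,282.00 → $1,489.70
After Mar 8: 422 on hand, pool $1,812.30 (≈ $4.2945 each)
Mar 9, sell 227: 227/422 × $1,812.30 → $974.86
After Mar 10: 373 on hand, pool $1,371.44 (≈ $3.6768 each)
After Mar 12: 666 on hand, pool $1,664.44 (≈ $2.4992 each)
Total COGS = $1,489.70 + $974.86 = $2,464.56
Ending inventory (cost pool remaining) = $1,664.44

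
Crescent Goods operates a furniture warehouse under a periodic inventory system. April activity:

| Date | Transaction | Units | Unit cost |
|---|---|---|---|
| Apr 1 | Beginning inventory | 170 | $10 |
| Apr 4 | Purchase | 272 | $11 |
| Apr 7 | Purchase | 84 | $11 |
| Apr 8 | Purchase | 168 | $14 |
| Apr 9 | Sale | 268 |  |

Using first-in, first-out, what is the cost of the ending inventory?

Apr 9, 268 sold [FIFO — oldest first]: 170 @ $10 + 98 @ $11 = $2,778
Ending inventory: 174 @ $11 + 84 @ $11 + 168 @ $14 = $5,190

Ending inventory = $5,190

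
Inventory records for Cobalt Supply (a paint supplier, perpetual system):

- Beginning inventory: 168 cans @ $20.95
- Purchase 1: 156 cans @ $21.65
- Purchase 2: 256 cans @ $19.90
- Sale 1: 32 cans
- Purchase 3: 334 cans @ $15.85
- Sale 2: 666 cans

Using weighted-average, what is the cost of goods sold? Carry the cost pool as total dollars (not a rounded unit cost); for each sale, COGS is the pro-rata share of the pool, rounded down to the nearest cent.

After Beginning: 168 on hand, pool $3,519.60 (≈ $20.9500 each)
After Purchase 1: 324 on hand, pool $6,897.00 (≈ $21.2870 each)
After Purchase 2: 580 on hand, pool $11,991.40 (≈ $20.6748 each)
Sale 1, sell 32: 32/580 × $11,991.40 → $661.59
After Purchase 3: 882 on hand, pool $16,623.71 (≈ $18.8477 each)
Sale 2, sell 666: 666/882 × $16,623.71 → $12,552.59
Total COGS = $661.59 + $12,552.59 = $13,214.18
Ending inventory (cost pool remaining) = $4,071.12
Check: goods available $17,285.30 = COGS $13,214.18 + ending $4,071.12

COGS = $13,214.18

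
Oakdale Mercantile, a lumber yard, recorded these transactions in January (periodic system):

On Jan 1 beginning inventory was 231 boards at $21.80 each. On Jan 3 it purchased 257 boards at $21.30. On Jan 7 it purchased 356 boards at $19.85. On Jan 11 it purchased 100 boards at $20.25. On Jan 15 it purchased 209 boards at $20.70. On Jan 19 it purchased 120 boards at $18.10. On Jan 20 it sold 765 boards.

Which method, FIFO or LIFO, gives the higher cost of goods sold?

FIFO COGS: 231 @ $21.80 + 257 @ $21.30 + 277 @ $19.85 = $16,008.35
LIFO COGS: 120 @ $18.10 + 209 @ $20.70 + 100 @ $20.25 + 336 @ $19.85 = $15,192.90

FIFO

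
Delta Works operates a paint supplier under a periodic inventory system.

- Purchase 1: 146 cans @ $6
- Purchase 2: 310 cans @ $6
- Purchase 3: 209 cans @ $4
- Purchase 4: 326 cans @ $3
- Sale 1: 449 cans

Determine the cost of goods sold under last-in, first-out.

COGS = $1,470

Sale 1 (449) [LIFO — newest first]: 326 @ $3 + 123 @ $4 = $1,470
Ending inventory: 146 @ $6 + 310 @ $6 + 86 @ $4 = $3,080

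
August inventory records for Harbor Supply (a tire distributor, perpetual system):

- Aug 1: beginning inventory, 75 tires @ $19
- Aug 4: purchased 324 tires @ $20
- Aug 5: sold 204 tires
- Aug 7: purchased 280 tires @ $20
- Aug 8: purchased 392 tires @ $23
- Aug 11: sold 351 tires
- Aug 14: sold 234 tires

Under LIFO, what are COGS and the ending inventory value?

Aug 5, 204 sold [LIFO — newest first]: 204 @ $20 = $4,080
Aug 11, 351 sold [LIFO — newest first]: 351 @ $23 = $8,073
Aug 14, 234 sold [LIFO — newest first]: 41 @ $23 + 193 @ $20 = $4,803
Total COGS = $4,080 + $8,073 + $4,803 = $16,956
Ending inventory: 75 @ $19 + 120 @ $20 + 87 @ $20 = $5,565

COGS = $16,956; ending inventory = $5,565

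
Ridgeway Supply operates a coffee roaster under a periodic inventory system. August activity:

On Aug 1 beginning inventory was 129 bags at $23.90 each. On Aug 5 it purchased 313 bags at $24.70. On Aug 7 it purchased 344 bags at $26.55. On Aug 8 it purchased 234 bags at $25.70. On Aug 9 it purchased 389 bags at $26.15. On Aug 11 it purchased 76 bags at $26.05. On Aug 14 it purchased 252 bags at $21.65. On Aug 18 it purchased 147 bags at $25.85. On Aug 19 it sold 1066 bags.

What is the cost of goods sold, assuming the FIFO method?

COGS = $27,164.10

Aug 19, 1066 sold [FIFO — oldest first]: 129 @ $23.90 + 313 @ $24.70 + 344 @ $26.55 + 234 @ $25.70 + 46 @ $26.15 = $27,164.10
Ending inventory: 343 @ $26.15 + 76 @ $26.05 + 252 @ $21.65 + 147 @ $25.85 = $20,205.00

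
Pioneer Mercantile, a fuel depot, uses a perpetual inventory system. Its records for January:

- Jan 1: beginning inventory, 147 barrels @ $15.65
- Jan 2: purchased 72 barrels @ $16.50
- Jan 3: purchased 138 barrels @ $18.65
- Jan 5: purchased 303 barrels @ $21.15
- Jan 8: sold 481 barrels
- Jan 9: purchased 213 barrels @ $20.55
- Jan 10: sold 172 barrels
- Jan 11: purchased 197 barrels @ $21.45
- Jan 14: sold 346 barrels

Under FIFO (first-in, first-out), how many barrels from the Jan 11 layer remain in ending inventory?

Jan 8, 481 sold [FIFO — oldest first]: 147 @ $15.65 + 72 @ $16.50 + 138 @ $18.65 + 124 @ $21.15 = $8,684.85
Jan 10, 172 sold [FIFO — oldest first]: 172 @ $21.15 = $3,637.80
Jan 14, 346 sold [FIFO — oldest first]: 7 @ $21.15 + 213 @ $20.55 + 126 @ $21.45 = $7,227.90
Total COGS = $8,684.85 + $3,637.80 + $7,227.90 = $19,550.55
Ending inventory: 71 @ $21.45 = $1,522.95
Check: goods available $21,073.50 = COGS $19,550.55 + ending $1,522.95

71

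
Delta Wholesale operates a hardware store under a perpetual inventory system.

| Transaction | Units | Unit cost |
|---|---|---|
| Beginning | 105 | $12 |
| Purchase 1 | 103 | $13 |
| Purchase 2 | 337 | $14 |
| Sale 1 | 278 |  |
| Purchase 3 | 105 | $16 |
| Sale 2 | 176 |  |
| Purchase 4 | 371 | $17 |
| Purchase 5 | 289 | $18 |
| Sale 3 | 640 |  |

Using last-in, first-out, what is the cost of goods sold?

COGS = $17,723

Sale 1 (278) [LIFO — newest first]: 278 @ $14 = $3,892
Sale 2 (176) [LIFO — newest first]: 105 @ $16 + 59 @ $14 + 12 @ $13 = $2,662
Sale 3 (640) [LIFO — newest first]: 289 @ $18 + 351 @ $17 = $11,169
Total COGS = $3,892 + $2,662 + $11,169 = $17,723
Ending inventory: 105 @ $12 + 91 @ $13 + 20 @ $17 = $2,783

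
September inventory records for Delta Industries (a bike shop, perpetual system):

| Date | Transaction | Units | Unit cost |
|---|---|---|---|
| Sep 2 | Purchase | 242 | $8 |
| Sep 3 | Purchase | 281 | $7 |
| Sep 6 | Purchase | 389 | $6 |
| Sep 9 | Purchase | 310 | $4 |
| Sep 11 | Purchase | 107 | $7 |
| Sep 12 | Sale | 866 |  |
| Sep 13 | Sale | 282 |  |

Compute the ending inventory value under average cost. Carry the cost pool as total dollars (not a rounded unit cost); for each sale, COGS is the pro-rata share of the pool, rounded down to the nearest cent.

Ending inventory = $1,120.33

After Sep 2: 242 on hand, pool $1,936.00 (≈ $8.0000 each)
After Sep 3: 523 on hand, pool $3,903.00 (≈ $7.4627 each)
After Sep 6: 912 on hand, pool $6,237.00 (≈ $6.8388 each)
After Sep 9: 1222 on hand, pool $7,477.00 (≈ $6.1187 each)
After Sep 11: 1329 on hand, pool $8,226.00 (≈ $6.1896 each)
Sep 12, sell 866: 866/1329 × $8,226.00 → $5,360.20
Sep 13, sell 282: 282/463 × $2,865.80 → $1,745.47
Total COGS = $5,360.20 + $1,745.47 = $7,105.67
Ending inventory (cost pool remaining) = $1,120.33
Check: goods available $8,226.00 = COGS $7,105.67 + ending $1,120.33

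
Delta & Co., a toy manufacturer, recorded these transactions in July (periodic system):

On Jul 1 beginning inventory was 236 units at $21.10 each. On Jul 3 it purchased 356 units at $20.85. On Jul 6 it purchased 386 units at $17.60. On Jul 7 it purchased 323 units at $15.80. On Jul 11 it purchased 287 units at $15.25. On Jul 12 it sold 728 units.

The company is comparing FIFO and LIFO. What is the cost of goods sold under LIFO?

COGS = $11,556.95

FIFO COGS: 236 @ $21.10 + 356 @ $20.85 + 136 @ $17.60 = $14,795.80
LIFO COGS: 287 @ $15.25 + 323 @ $15.80 + 118 @ $17.60 = $11,556.95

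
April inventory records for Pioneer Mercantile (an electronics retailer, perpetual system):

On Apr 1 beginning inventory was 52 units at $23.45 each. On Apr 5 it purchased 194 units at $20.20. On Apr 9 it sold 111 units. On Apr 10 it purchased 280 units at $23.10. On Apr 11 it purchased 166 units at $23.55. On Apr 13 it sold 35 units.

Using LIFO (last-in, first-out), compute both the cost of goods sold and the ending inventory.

COGS = $3,066.45; ending inventory = $12,449.05

Apr 9, 111 sold [LIFO — newest first]: 111 @ $20.20 = $2,242.20
Apr 13, 35 sold [LIFO — newest first]: 35 @ $23.55 = $824.25
Total COGS = $2,242.20 + $824.25 = $3,066.45
Ending inventory: 52 @ $23.45 + 83 @ $20.20 + 280 @ $23.10 + 131 @ $23.55 = $12,449.05
Check: goods available $15,515.50 = COGS $3,066.45 + ending $12,449.05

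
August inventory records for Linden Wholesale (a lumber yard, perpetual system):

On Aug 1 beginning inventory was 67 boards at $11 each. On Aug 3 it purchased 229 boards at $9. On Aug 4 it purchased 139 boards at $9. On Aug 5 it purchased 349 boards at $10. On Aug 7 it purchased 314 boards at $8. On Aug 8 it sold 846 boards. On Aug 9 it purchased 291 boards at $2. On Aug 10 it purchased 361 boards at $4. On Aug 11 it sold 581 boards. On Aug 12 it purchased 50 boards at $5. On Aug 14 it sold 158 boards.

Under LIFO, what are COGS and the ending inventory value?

COGS = $10,258; ending inventory = $2,069

Aug 8, 846 sold [LIFO — newest first]: 314 @ $8 + 349 @ $10 + 139 @ $9 + 44 @ $9 = $7,649
Aug 11, 581 sold [LIFO — newest first]: 361 @ $4 + 220 @ $2 = $1,884
Aug 14, 158 sold [LIFO — newest first]: 50 @ $5 + 71 @ $2 + 37 @ $9 = $725
Total COGS = $7,649 + $1,884 + $725 = $10,258
Ending inventory: 67 @ $11 + 148 @ $9 = $2,069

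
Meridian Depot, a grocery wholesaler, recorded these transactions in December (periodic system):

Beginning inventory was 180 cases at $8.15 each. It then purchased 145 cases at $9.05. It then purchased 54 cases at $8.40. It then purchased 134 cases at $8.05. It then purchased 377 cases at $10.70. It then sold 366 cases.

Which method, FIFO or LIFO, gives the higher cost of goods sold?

FIFO COGS: 180 @ $8.15 + 145 @ $9.05 + 41 @ $8.40 = $3,123.65
LIFO COGS: 366 @ $10.70 = $3,916.20

LIFO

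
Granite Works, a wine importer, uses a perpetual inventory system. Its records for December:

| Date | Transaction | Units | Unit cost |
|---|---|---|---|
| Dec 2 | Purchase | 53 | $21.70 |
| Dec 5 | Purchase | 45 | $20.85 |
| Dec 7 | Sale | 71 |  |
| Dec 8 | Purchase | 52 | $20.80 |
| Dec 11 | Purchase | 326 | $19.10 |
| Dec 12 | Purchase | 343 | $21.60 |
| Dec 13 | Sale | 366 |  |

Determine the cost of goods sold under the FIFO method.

COGS = $8,651.65

Dec 7, 71 sold [FIFO — oldest first]: 53 @ $21.70 + 18 @ $20.85 = $1,525.40
Dec 13, 366 sold [FIFO — oldest first]: 27 @ $20.85 + 52 @ $20.80 + 287 @ $19.10 = $7,126.25
Total COGS = $1,525.40 + $7,126.25 = $8,651.65
Ending inventory: 39 @ $19.10 + 343 @ $21.60 = $8,153.70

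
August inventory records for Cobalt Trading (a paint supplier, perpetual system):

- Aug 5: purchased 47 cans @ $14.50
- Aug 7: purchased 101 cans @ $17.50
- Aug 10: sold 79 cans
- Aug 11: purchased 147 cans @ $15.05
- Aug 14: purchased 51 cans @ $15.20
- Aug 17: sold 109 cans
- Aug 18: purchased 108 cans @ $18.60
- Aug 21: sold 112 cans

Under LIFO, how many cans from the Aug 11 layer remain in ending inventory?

85

Aug 10, 79 sold [LIFO — newest first]: 79 @ $17.50 = $1,382.50
Aug 17, 109 sold [LIFO — newest first]: 51 @ $15.20 + 58 @ $15.05 = $1,648.10
Aug 21, 112 sold [LIFO — newest first]: 108 @ $18.60 + 4 @ $15.05 = $2,069.00
Total COGS = $1,382.50 + $1,648.10 + $2,069.00 = $5,099.60
Ending inventory: 47 @ $14.50 + 22 @ $17.50 + 85 @ $15.05 = $2,345.75
Check: goods available $7,445.35 = COGS $5,099.60 + ending $2,345.75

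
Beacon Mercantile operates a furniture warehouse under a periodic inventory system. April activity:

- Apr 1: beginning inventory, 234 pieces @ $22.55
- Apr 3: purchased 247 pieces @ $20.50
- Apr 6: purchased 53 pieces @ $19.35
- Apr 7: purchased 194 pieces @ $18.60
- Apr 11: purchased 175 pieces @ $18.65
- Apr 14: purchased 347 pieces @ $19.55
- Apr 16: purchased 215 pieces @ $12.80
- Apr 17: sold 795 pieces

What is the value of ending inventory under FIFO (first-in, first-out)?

Apr 17, 795 sold [FIFO — oldest first]: 234 @ $22.55 + 247 @ $20.50 + 53 @ $19.35 + 194 @ $18.60 + 67 @ $18.65 = $16,223.70
Ending inventory: 108 @ $18.65 + 347 @ $19.55 + 215 @ $12.80 = $11,550.05

Ending inventory = $11,550.05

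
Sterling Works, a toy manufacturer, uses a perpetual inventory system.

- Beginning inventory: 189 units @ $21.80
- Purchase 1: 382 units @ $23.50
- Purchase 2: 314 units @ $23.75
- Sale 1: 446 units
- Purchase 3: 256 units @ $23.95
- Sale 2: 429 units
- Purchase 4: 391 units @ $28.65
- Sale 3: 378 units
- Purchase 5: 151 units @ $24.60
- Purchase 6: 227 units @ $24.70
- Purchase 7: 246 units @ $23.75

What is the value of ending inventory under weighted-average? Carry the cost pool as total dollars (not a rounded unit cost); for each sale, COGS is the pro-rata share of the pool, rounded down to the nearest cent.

Ending inventory = $22,574.77

After Beginning: 189 on hand, pool $4,120.20 (≈ $21.8000 each)
After Purchase 1: 571 on hand, pool $13,097.20 (≈ $22.9373 each)
After Purchase 2: 885 on hand, pool $20,554.70 (≈ $23.2256 each)
Sale 1, sell 446: 446/885 × $20,554.70 → $10,358.63
After Purchase 3: 695 on hand, pool $16,327.27 (≈ $23.4925 each)
Sale 2, sell 429: 429/695 × $16,327.27 → $10,078.27
After Purchase 4: 657 on hand, pool $17,451.15 (≈ $26.5619 each)
Sale 3, sell 378: 378/657 × $17,451.15 → $10,040.38
After Purchase 5: 430 on hand, pool $11,125.37 (≈ $25.8730 each)
After Purchase 6: 657 on hand, pool $16,732.27 (≈ $25.4677 each)
After Purchase 7: 903 on hand, pool $22,574.77 (≈ $24.9997 each)
Total COGS = $10,358.63 + $10,078.27 + $10,040.38 = $30,477.28
Ending inventory (cost pool remaining) = $22,574.77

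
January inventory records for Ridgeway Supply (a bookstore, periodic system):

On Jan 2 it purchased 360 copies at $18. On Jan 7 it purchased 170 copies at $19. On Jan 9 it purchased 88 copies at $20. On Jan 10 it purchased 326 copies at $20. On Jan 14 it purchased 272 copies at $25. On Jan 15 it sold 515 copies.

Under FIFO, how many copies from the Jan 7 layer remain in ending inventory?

15

Jan 15, 515 sold [FIFO — oldest first]: 360 @ $18 + 155 @ $19 = $9,425
Ending inventory: 15 @ $19 + 88 @ $20 + 326 @ $20 + 272 @ $25 = $15,365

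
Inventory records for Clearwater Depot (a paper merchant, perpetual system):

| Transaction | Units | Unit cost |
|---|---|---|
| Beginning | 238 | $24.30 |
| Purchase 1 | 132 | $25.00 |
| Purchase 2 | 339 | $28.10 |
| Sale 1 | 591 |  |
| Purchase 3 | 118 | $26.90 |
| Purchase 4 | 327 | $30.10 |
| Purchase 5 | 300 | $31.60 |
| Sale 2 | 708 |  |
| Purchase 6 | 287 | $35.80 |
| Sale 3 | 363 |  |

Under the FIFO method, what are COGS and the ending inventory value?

Sale 1 (591) [FIFO — oldest first]: 238 @ $24.30 + 132 @ $25.00 + 221 @ $28.10 = $15,293.50
Sale 2 (708) [FIFO — oldest first]: 118 @ $28.10 + 118 @ $26.90 + 327 @ $30.10 + 145 @ $31.60 = $20,914.70
Sale 3 (363) [FIFO — oldest first]: 155 @ $31.60 + 208 @ $35.80 = $12,344.40
Total COGS = $15,293.50 + $20,914.70 + $12,344.40 = $48,552.60
Ending inventory: 79 @ $35.80 = $2,828.20
Check: goods available $51,380.80 = COGS $48,552.60 + ending $2,828.20

COGS = $48,552.60; ending inventory = $2,828.20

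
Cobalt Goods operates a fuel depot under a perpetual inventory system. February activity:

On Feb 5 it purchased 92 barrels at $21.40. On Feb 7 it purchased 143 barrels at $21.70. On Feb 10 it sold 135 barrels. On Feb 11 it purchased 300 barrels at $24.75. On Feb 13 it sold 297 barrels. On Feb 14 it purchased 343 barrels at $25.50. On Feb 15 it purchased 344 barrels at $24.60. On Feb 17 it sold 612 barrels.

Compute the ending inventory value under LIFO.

Feb 10, 135 sold [LIFO — newest first]: 135 @ $21.70 = $2,929.50
Feb 13, 297 sold [LIFO — newest first]: 297 @ $24.75 = $7,350.75
Feb 17, 612 sold [LIFO — newest first]: 344 @ $24.60 + 268 @ $25.50 = $15,296.40
Total COGS = $2,929.50 + $7,350.75 + $15,296.40 = $25,576.65
Ending inventory: 92 @ $21.40 + 8 @ $21.70 + 3 @ $24.75 + 75 @ $25.50 = $4,129.15

Ending inventory = $4,129.15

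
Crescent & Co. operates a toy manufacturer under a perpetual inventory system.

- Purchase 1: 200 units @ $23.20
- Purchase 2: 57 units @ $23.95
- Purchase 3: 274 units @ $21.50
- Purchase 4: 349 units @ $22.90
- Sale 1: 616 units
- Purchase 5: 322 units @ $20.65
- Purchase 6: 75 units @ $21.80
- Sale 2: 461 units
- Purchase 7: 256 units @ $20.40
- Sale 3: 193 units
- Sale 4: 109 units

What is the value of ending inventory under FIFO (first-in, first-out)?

Sale 1 (616) [FIFO — oldest first]: 200 @ $23.20 + 57 @ $23.95 + 274 @ $21.50 + 85 @ $22.90 = $13,842.65
Sale 2 (461) [FIFO — oldest first]: 264 @ $22.90 + 197 @ $20.65 = $10,113.65
Sale 3 (193) [FIFO — oldest first]: 125 @ $20.65 + 68 @ $21.80 = $4,063.65
Sale 4 (109) [FIFO — oldest first]: 7 @ $21.80 + 102 @ $20.40 = $2,233.40
Total COGS = $13,842.65 + $10,113.65 + $4,063.65 + $2,233.40 = $30,253.35
Ending inventory: 154 @ $20.40 = $3,141.60
Check: goods available $33,394.95 = COGS $30,253.35 + ending $3,141.60

Ending inventory = $3,141.60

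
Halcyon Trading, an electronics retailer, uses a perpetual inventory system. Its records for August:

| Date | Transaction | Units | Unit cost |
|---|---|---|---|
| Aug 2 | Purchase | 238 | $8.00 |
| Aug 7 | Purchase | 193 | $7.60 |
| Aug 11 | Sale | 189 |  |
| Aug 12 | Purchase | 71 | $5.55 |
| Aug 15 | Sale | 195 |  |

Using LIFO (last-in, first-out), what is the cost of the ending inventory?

Aug 11, 189 sold [LIFO — newest first]: 189 @ $7.60 = $1,436.40
Aug 15, 195 sold [LIFO — newest first]: 71 @ $5.55 + 4 @ $7.60 + 120 @ $8.00 = $1,384.45
Total COGS = $1,436.40 + $1,384.45 = $2,820.85
Ending inventory: 118 @ $8.00 = $944.00
Check: goods available $3,764.85 = COGS $2,820.85 + ending $944.00

Ending inventory = $944.00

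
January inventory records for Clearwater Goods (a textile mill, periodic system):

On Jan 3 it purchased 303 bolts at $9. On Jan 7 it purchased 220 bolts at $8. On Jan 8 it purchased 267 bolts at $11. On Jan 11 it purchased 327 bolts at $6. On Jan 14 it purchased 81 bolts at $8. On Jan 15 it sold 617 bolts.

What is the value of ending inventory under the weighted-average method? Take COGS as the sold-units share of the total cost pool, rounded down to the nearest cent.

Ending inventory = $4,866.24

Jan 15, sell 617: 617/1198 × $10,034.00 → $5,167.76
Ending inventory (cost pool remaining) = $4,866.24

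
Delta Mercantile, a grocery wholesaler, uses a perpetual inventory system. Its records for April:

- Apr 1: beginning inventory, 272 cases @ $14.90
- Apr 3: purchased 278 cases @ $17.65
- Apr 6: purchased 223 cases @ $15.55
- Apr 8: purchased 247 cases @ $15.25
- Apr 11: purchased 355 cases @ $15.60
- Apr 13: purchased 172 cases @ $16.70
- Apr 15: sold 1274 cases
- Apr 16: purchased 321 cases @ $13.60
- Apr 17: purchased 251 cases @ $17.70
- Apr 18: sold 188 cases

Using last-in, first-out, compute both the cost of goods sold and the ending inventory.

COGS = $23,861.45; ending inventory = $9,551.15

Apr 15, 1274 sold [LIFO — newest first]: 172 @ $16.70 + 355 @ $15.60 + 247 @ $15.25 + 223 @ $15.55 + 277 @ $17.65 = $20,533.85
Apr 18, 188 sold [LIFO — newest first]: 188 @ $17.70 = $3,327.60
Total COGS = $20,533.85 + $3,327.60 = $23,861.45
Ending inventory: 272 @ $14.90 + 1 @ $17.65 + 321 @ $13.60 + 63 @ $17.70 = $9,551.15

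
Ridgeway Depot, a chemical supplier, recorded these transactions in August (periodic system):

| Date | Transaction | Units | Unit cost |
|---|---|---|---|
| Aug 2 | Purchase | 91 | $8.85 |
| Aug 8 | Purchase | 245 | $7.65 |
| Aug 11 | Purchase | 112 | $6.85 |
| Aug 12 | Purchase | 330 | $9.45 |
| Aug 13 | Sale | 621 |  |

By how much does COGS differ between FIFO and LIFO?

$173.40

FIFO COGS: 91 @ $8.85 + 245 @ $7.65 + 112 @ $6.85 + 173 @ $9.45 = $5,081.65
LIFO COGS: 330 @ $9.45 + 112 @ $6.85 + 179 @ $7.65 = $5,255.05
Difference = |$5,081.65 − $5,255.05| = $173.40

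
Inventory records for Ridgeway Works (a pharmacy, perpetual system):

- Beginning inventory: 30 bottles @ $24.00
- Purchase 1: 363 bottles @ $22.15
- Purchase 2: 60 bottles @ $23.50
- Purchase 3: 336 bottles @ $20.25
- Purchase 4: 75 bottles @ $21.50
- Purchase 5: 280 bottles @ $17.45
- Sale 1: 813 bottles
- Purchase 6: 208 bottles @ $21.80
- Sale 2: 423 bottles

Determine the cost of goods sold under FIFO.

COGS = $25,478.55

Sale 1 (813) [FIFO — oldest first]: 30 @ $24.00 + 363 @ $22.15 + 60 @ $23.50 + 336 @ $20.25 + 24 @ $21.50 = $17,490.45
Sale 2 (423) [FIFO — oldest first]: 51 @ $21.50 + 280 @ $17.45 + 92 @ $21.80 = $7,988.10
Total COGS = $17,490.45 + $7,988.10 = $25,478.55
Ending inventory: 116 @ $21.80 = $2,528.80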